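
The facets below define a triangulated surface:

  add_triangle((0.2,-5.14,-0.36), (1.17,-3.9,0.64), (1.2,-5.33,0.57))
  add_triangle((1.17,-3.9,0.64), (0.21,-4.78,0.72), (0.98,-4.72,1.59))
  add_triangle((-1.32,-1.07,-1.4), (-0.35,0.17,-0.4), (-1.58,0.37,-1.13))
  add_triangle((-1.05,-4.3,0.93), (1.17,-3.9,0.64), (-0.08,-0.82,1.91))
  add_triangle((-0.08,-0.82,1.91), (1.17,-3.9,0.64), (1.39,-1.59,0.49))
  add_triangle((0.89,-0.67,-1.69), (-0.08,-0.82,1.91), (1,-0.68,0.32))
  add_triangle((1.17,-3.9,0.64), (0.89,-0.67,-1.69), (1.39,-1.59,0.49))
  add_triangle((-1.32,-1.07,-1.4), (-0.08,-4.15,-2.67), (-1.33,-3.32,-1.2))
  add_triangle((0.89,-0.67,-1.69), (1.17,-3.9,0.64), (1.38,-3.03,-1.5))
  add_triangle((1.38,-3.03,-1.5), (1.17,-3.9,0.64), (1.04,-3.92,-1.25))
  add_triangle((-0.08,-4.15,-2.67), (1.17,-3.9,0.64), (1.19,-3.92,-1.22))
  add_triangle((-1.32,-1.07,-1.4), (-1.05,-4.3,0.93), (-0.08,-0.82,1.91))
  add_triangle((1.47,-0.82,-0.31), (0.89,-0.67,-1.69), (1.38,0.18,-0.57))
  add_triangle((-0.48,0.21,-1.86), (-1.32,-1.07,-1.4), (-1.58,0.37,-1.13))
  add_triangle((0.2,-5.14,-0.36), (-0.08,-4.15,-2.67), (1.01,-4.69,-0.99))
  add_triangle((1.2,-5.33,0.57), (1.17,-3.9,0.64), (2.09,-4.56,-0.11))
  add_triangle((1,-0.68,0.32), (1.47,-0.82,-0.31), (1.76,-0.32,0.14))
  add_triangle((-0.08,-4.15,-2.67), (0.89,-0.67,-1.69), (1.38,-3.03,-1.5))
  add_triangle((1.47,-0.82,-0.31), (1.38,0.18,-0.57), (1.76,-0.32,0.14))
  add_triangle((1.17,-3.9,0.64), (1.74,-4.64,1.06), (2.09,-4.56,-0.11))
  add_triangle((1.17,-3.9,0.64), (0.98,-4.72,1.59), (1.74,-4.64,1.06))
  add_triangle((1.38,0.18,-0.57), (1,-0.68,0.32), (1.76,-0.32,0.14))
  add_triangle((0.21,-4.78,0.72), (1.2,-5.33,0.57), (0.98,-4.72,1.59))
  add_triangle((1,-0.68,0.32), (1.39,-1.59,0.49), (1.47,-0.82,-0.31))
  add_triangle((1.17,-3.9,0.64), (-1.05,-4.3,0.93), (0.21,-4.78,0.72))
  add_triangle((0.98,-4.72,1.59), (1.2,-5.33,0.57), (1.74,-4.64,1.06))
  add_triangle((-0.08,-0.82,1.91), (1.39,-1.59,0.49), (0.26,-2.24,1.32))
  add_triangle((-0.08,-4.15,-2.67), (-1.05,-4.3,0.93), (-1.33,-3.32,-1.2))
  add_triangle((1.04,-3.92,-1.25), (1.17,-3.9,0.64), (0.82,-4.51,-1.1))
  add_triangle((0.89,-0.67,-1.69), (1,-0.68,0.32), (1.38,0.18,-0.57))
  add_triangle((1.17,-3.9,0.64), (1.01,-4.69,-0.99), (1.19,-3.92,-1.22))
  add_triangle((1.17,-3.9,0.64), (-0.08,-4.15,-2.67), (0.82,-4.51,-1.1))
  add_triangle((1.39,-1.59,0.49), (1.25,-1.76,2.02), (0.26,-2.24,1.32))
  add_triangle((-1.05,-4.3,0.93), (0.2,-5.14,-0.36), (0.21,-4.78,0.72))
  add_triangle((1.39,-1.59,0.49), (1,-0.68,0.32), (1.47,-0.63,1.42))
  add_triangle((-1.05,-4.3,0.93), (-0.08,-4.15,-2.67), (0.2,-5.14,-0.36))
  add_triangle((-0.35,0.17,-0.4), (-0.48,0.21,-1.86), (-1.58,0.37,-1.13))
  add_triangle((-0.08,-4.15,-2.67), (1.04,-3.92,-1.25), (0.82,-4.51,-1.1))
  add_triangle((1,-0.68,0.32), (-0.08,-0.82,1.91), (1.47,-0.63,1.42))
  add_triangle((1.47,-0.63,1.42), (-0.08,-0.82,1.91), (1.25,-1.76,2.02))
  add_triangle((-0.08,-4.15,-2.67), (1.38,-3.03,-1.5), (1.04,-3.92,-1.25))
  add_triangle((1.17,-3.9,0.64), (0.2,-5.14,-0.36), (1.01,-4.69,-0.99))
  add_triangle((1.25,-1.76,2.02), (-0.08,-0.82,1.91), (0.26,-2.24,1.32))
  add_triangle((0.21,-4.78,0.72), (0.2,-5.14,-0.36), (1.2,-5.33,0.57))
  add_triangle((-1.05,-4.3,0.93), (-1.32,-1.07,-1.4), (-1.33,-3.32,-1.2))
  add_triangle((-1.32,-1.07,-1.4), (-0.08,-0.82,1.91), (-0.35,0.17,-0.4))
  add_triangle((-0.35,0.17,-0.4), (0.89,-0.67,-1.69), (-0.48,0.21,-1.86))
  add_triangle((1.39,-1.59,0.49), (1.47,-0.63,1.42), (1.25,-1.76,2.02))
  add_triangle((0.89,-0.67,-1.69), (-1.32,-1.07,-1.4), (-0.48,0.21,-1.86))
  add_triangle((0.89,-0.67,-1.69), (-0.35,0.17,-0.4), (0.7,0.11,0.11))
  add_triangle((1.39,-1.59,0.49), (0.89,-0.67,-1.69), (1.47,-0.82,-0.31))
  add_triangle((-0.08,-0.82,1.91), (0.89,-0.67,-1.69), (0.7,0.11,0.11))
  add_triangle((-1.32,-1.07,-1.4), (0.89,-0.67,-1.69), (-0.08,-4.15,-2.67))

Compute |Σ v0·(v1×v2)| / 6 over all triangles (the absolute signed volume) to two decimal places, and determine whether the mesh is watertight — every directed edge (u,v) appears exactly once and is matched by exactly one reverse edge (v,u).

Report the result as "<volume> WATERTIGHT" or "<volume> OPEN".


Per-triangle v0·(v1×v2)/6:
  t1: +0.0464
  t2: -0.6670
  t3: -0.0649
  t4: +2.6529
  t5: +1.1022
  t6: -0.3087
  t7: +1.1708
  t8: +1.4643
  t9: +0.3434
  t10: +0.7562
  t11: -1.6352
  t12: +1.1741
  t13: +0.3614
  t14: +0.5625
  t15: +1.8236
  t16: -0.3656
  t17: +0.1014
  t18: +1.5332
  t19: +0.1642
  t20: -0.3343
  t21: -0.2691
  t22: -0.0689
  t23: +0.8197
  t24: +0.0825
  t25: +0.2765
  t26: +0.7118
  t27: -0.6129
  t28: +2.6107
  t29: +0.4933
  t30: -0.3790
  t31: +0.4968
  t32: +0.4238
  t33: +0.6168
  t34: +1.1253
  t35: +0.1048
  t36: +2.7359
  t37: +0.0313
  t38: +0.5922
  t39: -0.2576
  t40: +0.4260
  t41: +0.9188
  t42: +1.2244
  t43: +0.6213
  t44: +0.8775
  t45: +0.8482
  t46: +0.1943
  t47: -0.0145
  t48: +0.4537
  t49: +0.7607
  t50: +0.0806
  t51: +0.3331
  t52: +0.3540
  t53: +1.5759
Σ = +28.0687 → |volume| = 28.07

Directed edges: 159 total; 9 unmatched, e.g. (1.19,-3.92,-1.22)→(-0.08,-4.15,-2.67) → open.

28.07 OPEN


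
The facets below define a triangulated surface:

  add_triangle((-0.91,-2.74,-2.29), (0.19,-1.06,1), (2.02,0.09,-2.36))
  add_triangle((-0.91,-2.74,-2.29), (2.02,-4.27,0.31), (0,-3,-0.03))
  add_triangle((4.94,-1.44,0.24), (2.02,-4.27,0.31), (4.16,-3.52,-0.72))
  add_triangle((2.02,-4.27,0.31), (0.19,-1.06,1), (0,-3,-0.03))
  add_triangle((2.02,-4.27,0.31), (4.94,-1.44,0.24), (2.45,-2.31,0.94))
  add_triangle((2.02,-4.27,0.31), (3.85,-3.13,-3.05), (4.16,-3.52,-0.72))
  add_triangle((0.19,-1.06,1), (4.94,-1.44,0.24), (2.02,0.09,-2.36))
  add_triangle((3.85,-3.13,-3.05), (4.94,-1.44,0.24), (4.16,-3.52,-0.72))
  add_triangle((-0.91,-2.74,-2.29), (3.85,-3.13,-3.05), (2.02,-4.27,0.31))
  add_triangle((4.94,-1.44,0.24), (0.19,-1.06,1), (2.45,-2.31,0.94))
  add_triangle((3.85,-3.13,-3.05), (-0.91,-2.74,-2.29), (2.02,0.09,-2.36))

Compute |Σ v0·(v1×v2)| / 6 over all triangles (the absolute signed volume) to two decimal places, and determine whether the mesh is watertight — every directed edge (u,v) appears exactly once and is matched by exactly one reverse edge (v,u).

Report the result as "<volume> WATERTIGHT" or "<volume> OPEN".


Per-triangle v0·(v1×v2)/6:
  t1: -2.3167
  t2: +2.1247
  t3: +3.1972
  t4: +0.9872
  t5: +2.2099
  t6: +4.1737
  t7: -1.4795
  t8: +4.6253
  t9: +9.3422
  t10: +0.6227
  t11: +5.0431
Σ = +28.5298 → |volume| = 28.53

Directed edges: 33 total; 9 unmatched, e.g. (-0.91,-2.74,-2.29)→(0.19,-1.06,1) → open.

28.53 OPEN


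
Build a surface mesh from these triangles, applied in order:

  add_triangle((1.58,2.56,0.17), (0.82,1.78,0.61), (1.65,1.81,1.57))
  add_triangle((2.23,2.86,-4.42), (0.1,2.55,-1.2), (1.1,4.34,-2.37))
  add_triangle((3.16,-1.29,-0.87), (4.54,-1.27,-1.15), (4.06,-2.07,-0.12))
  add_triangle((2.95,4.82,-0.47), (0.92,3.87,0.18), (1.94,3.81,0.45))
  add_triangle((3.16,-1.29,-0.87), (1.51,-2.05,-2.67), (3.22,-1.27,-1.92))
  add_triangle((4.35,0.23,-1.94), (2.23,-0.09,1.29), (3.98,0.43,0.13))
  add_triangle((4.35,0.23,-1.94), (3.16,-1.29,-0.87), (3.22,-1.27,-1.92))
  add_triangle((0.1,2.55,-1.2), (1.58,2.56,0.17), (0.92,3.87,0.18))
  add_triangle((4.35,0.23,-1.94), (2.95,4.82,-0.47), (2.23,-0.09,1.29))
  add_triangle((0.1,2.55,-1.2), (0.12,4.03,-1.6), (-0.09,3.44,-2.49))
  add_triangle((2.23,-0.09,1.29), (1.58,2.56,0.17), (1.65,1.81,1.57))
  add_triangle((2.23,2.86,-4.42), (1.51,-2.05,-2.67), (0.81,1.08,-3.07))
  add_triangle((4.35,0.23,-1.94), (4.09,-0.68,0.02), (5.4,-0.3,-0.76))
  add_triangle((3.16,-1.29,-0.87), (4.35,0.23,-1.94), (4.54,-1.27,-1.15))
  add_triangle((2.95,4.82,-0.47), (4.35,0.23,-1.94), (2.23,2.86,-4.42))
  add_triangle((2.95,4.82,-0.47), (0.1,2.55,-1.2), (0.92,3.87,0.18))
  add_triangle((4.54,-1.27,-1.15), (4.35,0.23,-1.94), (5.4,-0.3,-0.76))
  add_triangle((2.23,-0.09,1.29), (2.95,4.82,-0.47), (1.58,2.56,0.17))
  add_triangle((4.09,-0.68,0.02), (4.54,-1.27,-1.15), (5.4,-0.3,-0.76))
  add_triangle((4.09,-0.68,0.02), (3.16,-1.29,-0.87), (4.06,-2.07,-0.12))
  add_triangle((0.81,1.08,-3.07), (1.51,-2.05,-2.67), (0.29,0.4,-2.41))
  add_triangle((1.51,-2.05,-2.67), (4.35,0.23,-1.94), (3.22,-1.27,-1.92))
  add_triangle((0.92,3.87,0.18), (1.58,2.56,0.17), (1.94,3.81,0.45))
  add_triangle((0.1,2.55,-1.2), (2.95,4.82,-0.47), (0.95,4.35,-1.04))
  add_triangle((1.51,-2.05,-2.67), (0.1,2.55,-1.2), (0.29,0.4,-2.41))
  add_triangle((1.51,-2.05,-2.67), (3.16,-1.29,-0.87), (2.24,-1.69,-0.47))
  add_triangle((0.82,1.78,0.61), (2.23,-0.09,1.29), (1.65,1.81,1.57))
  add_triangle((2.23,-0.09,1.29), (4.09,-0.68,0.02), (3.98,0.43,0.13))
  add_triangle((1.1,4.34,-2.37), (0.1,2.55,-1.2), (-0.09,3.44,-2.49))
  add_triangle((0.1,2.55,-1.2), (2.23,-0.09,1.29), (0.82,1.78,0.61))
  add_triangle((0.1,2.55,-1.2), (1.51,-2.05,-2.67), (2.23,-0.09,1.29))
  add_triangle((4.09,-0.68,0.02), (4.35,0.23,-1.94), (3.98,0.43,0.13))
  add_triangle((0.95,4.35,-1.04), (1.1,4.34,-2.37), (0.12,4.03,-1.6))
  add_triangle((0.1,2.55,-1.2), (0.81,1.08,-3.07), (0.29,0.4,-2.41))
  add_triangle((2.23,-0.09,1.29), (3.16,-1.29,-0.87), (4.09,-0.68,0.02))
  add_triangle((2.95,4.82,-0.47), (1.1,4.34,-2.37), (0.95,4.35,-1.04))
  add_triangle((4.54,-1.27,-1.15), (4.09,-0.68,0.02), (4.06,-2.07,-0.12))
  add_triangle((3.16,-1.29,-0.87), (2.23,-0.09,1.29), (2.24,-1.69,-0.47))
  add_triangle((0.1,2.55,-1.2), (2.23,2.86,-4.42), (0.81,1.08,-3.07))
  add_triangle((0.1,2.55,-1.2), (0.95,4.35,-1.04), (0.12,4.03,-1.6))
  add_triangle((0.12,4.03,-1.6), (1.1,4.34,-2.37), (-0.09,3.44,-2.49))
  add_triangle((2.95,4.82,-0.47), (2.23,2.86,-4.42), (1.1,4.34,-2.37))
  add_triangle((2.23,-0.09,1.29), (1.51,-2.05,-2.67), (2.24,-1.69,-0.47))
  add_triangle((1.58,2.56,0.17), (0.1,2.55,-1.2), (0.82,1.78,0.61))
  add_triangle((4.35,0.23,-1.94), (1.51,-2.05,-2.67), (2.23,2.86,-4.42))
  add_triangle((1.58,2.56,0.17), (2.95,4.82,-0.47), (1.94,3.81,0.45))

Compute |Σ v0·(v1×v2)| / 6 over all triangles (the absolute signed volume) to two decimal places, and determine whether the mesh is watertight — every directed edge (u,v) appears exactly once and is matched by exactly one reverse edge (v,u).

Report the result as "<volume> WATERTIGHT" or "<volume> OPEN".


Per-triangle v0·(v1×v2)/6:
  t1: +0.2842
  t2: +0.9199
  t3: +0.3283
  t4: +0.7805
  t5: +0.8331
  t6: -0.6508
  t7: +1.0744
  t8: -0.8096
  t9: +7.8524
  t10: -0.0424
  t11: +1.1191
  t12: +2.1650
  t13: -0.2882
  t14: +0.3337
  t15: +13.2641
  t16: +1.7611
  t17: +1.4332
  t18: +0.7567
  t19: +0.7538
  t20: -0.7691
  t21: +0.7136
  t22: +1.3375
  t23: -0.1369
  t24: -0.5860
  t25: -1.0780
  t26: +1.0316
  t27: -0.3202
  t28: +0.9307
  t29: -0.3756
  t30: -0.9764
  t31: -4.2935
  t32: +1.5314
  t33: +0.8045
  t34: +0.4262
  t35: +0.4972
  t36: +1.9081
  t37: +1.0656
  t38: +0.8411
  t39: +1.3029
  t40: -0.1145
  t41: +0.8167
  t42: +5.9271
  t43: -0.8013
  t44: +0.4720
  t45: +9.2586
  t46: +0.1408
Σ = +51.4224 → |volume| = 51.42

Directed edges: 138 total, each appears once with its reverse present → watertight.

51.42 WATERTIGHT


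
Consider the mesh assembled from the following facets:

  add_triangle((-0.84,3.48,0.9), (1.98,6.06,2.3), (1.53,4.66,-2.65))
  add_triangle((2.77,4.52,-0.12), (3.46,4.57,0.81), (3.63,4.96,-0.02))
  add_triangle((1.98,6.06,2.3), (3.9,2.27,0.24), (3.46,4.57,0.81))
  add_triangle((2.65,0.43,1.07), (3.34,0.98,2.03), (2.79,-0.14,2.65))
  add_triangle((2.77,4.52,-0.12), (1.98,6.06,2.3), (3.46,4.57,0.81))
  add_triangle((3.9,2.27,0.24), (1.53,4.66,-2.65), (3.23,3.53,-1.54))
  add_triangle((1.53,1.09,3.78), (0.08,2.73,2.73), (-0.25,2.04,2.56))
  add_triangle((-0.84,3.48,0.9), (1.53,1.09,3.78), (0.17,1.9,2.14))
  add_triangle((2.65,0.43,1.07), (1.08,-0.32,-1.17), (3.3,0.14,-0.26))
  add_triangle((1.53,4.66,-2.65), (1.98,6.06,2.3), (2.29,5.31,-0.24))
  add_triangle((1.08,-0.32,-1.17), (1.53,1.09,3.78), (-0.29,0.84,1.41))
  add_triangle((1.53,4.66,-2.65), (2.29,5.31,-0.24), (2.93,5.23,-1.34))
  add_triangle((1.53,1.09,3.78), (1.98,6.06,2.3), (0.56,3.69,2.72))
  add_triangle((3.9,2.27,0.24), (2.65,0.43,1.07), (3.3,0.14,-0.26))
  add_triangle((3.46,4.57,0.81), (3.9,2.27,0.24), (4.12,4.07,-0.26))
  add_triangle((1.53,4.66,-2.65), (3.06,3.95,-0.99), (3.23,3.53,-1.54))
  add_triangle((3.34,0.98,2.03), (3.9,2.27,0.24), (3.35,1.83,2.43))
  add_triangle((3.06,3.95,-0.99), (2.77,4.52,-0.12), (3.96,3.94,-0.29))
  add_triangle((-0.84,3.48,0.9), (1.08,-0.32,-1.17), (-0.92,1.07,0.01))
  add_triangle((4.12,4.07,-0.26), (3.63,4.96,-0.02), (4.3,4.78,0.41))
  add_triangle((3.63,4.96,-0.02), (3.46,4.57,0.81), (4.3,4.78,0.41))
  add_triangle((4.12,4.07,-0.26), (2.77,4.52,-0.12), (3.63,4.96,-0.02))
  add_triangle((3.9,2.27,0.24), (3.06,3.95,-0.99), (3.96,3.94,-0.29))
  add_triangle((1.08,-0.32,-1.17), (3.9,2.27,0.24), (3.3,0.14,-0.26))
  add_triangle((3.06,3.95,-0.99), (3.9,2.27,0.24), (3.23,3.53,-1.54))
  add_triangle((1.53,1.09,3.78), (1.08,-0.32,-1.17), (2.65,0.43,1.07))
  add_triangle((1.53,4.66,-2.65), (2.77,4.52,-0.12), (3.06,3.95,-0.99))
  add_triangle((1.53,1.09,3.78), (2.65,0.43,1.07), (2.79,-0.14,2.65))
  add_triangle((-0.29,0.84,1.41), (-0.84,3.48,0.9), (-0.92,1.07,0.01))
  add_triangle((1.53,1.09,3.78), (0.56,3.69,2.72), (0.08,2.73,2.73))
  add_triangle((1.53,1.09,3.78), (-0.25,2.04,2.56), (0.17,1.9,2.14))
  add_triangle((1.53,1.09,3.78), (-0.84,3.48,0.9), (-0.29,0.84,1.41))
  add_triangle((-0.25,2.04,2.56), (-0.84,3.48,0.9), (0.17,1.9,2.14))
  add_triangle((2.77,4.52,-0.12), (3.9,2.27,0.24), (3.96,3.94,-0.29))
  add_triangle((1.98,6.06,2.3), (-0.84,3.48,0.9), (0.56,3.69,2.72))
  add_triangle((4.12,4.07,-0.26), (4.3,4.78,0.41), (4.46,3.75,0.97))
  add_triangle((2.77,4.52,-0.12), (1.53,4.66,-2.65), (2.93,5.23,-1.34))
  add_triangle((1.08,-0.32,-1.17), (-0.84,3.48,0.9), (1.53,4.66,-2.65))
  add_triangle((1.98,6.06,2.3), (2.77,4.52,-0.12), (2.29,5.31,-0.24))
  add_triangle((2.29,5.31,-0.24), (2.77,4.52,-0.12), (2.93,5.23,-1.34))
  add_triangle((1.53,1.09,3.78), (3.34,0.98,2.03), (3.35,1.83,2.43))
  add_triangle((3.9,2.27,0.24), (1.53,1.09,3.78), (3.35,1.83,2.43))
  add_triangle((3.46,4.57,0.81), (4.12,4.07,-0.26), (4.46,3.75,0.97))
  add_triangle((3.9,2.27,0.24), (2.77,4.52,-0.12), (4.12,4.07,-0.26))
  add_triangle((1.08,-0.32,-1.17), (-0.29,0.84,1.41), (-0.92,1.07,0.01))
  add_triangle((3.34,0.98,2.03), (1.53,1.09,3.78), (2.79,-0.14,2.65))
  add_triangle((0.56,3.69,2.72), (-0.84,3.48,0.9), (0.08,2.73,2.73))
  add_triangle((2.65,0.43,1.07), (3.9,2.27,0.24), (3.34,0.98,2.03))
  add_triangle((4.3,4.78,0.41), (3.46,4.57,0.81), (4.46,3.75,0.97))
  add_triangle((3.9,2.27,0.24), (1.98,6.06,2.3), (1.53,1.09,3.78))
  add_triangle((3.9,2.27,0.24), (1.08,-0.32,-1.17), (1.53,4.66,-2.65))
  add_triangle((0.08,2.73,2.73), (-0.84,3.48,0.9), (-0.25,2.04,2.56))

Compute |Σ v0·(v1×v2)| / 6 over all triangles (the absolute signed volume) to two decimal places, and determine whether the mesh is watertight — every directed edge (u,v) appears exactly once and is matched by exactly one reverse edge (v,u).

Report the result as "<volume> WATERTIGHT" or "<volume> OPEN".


60.96 WATERTIGHT

Per-triangle v0·(v1×v2)/6:
  t1: +8.8263
  t2: +0.3587
  t3: +1.7143
  t4: +0.4731
  t5: +2.4388
  t6: -1.3172
  t7: +0.7336
  t8: -0.4392
  t9: +0.0678
  t10: +2.4602
  t11: -0.4336
  t12: +1.9246
  t13: +3.7596
  t14: +1.3846
  t15: +1.5021
  t16: +1.3806
  t17: +1.2514
  t18: +0.9412
  t19: +0.5724
  t20: +0.5665
  t21: +0.5081
  t22: +0.2044
  t23: +0.4999
  t24: +1.1457
  t25: +1.1876
  t26: +0.0946
  t27: +2.1007
  t28: -1.3942
  t29: +0.4713
  t30: +1.2142
  t31: -0.4686
  t32: +1.4175
  t33: -0.5092
  t34: +0.7000
  t35: +2.9092
  t36: +0.7642
  t37: -0.6761
  t38: -0.5680
  t39: +1.9167
  t40: +0.8519
  t41: +1.2033
  t42: +0.5755
  t43: -1.4531
  t44: -0.6549
  t45: -0.2912
  t46: +1.8615
  t47: +0.9462
  t48: +0.7509
  t49: +0.6981
  t50: +11.4751
  t51: +4.7216
  t52: +0.5865
Σ = +60.9552 → |volume| = 60.96

Directed edges: 156 total, each appears once with its reverse present → watertight.


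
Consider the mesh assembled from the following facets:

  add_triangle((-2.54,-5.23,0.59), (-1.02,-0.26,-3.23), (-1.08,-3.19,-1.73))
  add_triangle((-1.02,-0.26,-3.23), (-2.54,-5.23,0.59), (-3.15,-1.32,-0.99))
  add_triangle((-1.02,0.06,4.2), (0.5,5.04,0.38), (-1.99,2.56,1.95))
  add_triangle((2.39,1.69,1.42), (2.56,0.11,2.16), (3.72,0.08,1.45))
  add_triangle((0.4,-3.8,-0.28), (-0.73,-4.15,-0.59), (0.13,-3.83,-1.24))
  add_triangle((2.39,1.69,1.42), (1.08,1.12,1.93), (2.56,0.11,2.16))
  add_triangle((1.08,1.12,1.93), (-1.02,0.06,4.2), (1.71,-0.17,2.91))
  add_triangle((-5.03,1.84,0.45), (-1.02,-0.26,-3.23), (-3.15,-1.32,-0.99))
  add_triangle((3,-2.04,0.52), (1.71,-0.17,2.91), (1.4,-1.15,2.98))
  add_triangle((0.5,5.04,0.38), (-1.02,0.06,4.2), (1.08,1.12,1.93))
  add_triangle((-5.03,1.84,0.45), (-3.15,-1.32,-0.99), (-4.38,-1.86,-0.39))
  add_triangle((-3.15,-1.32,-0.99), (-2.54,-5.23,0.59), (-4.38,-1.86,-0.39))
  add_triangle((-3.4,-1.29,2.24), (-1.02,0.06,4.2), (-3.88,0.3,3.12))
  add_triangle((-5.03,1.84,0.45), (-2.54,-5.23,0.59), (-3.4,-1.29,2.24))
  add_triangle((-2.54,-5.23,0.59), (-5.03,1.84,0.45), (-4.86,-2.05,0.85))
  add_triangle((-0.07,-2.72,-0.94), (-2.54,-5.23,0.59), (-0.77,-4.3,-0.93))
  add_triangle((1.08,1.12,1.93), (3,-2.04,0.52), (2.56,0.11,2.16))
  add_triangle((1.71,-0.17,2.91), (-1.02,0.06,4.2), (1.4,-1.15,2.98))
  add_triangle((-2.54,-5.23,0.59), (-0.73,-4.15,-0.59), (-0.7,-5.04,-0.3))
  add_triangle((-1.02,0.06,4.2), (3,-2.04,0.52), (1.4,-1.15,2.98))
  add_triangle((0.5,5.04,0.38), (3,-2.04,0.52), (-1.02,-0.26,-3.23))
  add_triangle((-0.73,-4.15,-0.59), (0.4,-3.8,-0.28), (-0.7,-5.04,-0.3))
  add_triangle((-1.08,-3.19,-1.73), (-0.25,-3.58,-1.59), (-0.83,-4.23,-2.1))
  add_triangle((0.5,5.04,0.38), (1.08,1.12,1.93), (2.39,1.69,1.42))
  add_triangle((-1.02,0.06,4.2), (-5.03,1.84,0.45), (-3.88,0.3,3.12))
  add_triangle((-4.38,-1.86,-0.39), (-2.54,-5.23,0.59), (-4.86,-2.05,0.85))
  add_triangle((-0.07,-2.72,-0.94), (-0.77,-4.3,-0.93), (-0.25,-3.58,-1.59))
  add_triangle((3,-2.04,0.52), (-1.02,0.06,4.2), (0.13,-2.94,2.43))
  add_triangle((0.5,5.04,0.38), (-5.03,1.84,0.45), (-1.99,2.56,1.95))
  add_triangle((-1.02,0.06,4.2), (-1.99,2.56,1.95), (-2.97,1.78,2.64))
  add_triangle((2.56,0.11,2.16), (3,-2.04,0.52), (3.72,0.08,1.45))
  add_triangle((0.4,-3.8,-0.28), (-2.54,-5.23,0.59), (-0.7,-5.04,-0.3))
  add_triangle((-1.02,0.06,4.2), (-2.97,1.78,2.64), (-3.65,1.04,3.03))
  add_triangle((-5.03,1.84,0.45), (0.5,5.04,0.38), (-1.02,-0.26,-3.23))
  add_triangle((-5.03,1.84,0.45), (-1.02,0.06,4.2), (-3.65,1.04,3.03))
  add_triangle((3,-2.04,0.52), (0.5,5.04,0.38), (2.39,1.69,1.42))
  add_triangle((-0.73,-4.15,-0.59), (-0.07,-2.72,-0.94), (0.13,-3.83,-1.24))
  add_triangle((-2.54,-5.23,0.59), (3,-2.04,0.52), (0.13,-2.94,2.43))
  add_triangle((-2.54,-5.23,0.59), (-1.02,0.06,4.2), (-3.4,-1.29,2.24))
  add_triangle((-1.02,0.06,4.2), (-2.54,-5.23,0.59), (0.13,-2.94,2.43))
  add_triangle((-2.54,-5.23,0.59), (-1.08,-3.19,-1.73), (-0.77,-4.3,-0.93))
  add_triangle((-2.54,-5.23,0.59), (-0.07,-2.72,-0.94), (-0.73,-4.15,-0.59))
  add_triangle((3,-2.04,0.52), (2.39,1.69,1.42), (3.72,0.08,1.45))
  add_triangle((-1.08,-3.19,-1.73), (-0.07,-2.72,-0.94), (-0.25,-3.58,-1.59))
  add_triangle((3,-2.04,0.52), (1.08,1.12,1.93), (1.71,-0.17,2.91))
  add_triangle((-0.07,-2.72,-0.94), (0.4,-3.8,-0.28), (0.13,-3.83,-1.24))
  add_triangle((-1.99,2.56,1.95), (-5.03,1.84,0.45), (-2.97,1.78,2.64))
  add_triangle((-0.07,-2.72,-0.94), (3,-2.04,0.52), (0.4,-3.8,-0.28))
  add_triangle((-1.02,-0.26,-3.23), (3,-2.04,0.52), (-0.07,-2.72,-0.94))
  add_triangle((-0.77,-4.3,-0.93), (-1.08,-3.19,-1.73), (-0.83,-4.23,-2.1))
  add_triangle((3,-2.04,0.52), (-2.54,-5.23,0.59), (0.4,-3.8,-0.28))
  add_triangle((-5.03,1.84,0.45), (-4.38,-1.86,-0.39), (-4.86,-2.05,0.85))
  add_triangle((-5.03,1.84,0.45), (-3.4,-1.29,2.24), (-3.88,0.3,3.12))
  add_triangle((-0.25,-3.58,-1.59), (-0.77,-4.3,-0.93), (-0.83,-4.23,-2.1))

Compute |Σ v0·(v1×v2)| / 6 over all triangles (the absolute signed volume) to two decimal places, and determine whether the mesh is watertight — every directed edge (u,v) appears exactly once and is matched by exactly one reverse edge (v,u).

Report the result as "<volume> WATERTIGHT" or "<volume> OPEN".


150.56 OPEN

Per-triangle v0·(v1×v2)/6:
  t1: +2.9613
  t2: +6.2407
  t3: +6.3940
  t4: +1.1640
  t5: +0.6586
  t6: +0.9632
  t7: +2.0774
  t8: +6.2086
  t9: +1.6176
  t10: +5.0051
  t11: +2.0710
  t12: +2.1397
  t13: +3.4000
  t14: +9.2249
  t15: -0.9798
  t16: +0.1103
  t17: +0.0215
  t18: +1.7030
  t19: +0.6388
  t20: +0.4339
  t21: +8.0732
  t22: +0.2742
  t23: -0.0133
  t24: +2.3932
  t25: +3.1276
  t26: +3.8956
  t27: +0.1452
  t28: +5.4778
  t29: +7.1063
  t30: +2.2785
  t31: +1.4943
  t32: +0.6204
  t33: +1.9292
  t34: +14.3168
  t35: -0.3071
  t36: +2.2192
  t37: +0.1111
  t38: +6.9057
  t39: +8.2547
  t40: +7.6314
  t41: +1.8228
  t42: +0.2432
  t43: +0.0224
  t44: -0.1147
  t45: +1.5582
  t46: -0.0882
  t47: +2.6163
  t48: +1.1533
  t49: +3.7826
  t50: +0.3781
  t51: +3.0326
  t52: +3.7141
  t53: +4.0734
  t54: +0.3746
Σ = +150.5565 → |volume| = 150.56

Directed edges: 162 total; 6 unmatched, e.g. (-1.02,-0.26,-3.23)→(-1.08,-3.19,-1.73) → open.


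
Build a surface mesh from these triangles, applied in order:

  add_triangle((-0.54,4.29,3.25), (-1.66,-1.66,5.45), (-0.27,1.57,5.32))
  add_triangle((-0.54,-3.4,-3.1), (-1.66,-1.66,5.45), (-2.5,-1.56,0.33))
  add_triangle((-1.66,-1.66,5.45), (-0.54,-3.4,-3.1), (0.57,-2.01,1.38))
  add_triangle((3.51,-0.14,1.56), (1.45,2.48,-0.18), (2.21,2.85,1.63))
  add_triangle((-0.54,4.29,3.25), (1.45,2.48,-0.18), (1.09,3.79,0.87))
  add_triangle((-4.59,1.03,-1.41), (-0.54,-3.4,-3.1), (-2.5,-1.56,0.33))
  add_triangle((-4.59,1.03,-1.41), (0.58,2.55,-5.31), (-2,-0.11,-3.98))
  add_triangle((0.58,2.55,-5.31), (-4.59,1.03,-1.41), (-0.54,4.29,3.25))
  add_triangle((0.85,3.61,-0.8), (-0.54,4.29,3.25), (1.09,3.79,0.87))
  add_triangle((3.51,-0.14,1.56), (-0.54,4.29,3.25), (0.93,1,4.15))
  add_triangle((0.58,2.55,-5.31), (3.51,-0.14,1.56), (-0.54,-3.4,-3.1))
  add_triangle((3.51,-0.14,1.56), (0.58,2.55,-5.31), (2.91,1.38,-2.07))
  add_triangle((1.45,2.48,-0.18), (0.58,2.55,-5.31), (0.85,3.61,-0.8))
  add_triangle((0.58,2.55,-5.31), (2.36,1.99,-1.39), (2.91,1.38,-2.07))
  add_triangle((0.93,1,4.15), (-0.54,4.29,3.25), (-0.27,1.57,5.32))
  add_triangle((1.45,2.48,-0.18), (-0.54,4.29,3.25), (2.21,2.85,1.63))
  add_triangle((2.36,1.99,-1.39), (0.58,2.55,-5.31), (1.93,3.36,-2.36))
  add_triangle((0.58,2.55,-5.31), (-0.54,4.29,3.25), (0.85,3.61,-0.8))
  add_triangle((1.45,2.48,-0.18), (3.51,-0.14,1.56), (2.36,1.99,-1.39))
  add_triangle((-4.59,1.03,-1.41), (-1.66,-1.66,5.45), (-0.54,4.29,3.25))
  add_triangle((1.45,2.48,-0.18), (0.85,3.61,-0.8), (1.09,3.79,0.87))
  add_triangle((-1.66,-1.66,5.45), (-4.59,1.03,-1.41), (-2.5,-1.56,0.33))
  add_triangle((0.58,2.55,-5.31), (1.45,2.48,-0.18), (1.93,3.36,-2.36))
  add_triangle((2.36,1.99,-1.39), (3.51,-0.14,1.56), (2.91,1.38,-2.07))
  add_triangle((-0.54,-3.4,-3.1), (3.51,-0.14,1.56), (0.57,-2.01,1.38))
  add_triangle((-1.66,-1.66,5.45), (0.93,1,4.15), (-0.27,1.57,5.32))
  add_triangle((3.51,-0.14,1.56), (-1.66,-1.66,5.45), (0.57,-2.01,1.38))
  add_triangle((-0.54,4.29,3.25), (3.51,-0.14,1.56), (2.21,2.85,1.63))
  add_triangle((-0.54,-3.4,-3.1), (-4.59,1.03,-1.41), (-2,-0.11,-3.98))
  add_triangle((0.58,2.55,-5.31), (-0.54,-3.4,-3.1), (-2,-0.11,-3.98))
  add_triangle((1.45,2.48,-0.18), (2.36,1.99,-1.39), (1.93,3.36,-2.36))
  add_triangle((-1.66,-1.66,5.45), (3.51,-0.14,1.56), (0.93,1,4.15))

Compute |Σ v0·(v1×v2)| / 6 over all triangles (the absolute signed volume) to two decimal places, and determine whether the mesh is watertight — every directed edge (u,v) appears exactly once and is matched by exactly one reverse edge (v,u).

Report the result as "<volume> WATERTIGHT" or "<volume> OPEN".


Per-triangle v0·(v1×v2)/6:
  t1: +5.1726
  t2: +7.5007
  t3: +6.0510
  t4: +2.3788
  t5: +0.2147
  t6: +7.7184
  t7: +9.2467
  t8: +24.5062
  t9: +2.0942
  t10: +7.2133
  t11: +15.4496
  t12: -0.1899
  t13: +2.4680
  t14: +2.3870
  t15: +3.2940
  t16: +3.1146
  t17: +2.3943
  t18: +4.4769
  t19: +2.6157
  t20: +24.3184
  t21: +0.8471
  t22: +7.9632
  t23: +0.7236
  t24: +1.9661
  t25: +5.5800
  t26: +3.5811
  t27: +6.0559
  t28: +4.3811
  t29: +7.8117
  t30: +8.9622
  t31: +1.0643
  t32: +7.5275
Σ = +188.8889 → |volume| = 188.89

Directed edges: 96 total, each appears once with its reverse present → watertight.

188.89 WATERTIGHT


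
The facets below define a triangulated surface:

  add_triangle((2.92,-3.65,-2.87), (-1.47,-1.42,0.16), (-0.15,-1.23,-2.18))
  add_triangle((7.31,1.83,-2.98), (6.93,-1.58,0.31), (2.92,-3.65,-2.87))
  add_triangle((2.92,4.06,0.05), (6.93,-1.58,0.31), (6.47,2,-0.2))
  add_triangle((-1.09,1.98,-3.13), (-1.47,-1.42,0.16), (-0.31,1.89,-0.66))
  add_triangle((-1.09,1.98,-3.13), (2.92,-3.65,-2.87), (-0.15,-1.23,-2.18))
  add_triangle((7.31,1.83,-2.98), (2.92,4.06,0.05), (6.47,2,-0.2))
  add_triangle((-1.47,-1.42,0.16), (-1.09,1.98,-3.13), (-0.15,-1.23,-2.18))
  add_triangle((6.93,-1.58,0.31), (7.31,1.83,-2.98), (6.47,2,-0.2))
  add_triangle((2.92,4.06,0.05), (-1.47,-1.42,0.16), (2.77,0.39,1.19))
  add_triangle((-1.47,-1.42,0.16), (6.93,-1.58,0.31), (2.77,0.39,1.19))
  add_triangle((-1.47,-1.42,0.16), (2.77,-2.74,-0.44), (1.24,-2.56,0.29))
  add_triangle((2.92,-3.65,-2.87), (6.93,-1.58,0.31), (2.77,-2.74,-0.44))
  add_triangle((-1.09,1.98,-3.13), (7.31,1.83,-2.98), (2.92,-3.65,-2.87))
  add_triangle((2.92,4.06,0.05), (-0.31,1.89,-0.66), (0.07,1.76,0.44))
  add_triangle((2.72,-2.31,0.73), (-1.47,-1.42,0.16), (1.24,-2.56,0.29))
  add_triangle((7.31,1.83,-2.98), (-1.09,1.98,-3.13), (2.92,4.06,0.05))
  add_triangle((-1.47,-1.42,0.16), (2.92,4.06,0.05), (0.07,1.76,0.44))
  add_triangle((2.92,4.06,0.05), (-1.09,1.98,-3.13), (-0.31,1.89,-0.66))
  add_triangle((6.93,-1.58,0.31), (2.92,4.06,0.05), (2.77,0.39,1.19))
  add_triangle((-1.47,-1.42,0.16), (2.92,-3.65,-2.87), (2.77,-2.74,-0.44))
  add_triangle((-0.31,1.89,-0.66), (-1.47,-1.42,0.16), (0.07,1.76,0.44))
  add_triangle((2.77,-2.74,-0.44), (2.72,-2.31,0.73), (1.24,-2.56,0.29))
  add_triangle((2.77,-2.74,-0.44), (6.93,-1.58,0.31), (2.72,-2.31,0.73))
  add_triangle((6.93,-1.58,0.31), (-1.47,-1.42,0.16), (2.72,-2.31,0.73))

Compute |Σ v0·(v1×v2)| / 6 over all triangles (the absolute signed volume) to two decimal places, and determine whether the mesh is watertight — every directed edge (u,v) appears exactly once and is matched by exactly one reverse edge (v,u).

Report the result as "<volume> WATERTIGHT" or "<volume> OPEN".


Per-triangle v0·(v1×v2)/6:
  t1: +2.8034
  t2: +23.5170
  t3: +2.3478
  t4: +1.2271
  t5: +3.5977
  t6: +9.3117
  t7: +2.4957
  t8: +11.2969
  t9: +0.6589
  t10: +2.4275
  t11: +0.6914
  t12: +5.3636
  t13: +23.6883
  t14: +1.0254
  t15: +0.4306
  t16: +17.9015
  t17: +0.0166
  t18: +2.4007
  t19: +5.9141
  t20: +3.1668
  t21: +0.5278
  t22: +0.8009
  t23: +2.5821
  t24: -0.7926
Σ = +123.4009 → |volume| = 123.40

Directed edges: 72 total, each appears once with its reverse present → watertight.

123.40 WATERTIGHT


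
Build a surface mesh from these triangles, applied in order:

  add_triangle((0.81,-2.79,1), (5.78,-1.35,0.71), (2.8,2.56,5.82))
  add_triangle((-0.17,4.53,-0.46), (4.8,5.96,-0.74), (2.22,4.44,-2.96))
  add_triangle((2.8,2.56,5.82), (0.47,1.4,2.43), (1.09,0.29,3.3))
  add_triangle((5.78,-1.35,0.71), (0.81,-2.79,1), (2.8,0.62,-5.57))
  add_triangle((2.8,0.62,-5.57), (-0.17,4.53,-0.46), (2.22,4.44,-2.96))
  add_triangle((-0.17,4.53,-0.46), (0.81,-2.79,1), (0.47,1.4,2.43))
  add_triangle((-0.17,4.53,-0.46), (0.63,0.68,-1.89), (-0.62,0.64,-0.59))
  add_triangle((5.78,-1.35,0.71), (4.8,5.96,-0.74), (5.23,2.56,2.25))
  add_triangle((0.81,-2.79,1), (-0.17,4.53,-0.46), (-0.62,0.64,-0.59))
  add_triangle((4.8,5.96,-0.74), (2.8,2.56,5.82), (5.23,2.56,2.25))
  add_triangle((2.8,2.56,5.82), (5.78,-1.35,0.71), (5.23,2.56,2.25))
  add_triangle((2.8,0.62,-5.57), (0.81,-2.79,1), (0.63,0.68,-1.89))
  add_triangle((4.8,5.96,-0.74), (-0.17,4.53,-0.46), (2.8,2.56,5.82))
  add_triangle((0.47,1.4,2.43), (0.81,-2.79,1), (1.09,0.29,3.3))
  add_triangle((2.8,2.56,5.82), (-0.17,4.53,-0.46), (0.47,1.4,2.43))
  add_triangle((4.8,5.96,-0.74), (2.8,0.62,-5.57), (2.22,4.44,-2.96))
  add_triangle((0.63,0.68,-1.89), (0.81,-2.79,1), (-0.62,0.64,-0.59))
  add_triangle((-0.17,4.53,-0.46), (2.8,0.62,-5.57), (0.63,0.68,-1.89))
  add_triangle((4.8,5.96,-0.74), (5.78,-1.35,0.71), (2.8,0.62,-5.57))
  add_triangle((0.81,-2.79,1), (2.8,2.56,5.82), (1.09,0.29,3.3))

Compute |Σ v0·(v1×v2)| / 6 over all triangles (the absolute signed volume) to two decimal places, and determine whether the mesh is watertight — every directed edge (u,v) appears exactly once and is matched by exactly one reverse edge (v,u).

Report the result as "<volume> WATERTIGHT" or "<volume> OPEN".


Per-triangle v0·(v1×v2)/6:
  t1: +16.5081
  t2: +9.2740
  t3: +0.9475
  t4: +13.7119
  t5: +4.5747
  t6: -1.0869
  t7: +1.0792
  t8: +15.8096
  t9: +0.0429
  t10: +17.4335
  t11: +14.9714
  t12: +0.2237
  t13: +23.3552
  t14: +0.2135
  t15: +3.2255
  t16: +12.9027
  t17: +0.4711
  t18: +1.1559
  t19: +38.7100
  t20: +1.9296
Σ = +175.4531 → |volume| = 175.45

Directed edges: 60 total, each appears once with its reverse present → watertight.

175.45 WATERTIGHT


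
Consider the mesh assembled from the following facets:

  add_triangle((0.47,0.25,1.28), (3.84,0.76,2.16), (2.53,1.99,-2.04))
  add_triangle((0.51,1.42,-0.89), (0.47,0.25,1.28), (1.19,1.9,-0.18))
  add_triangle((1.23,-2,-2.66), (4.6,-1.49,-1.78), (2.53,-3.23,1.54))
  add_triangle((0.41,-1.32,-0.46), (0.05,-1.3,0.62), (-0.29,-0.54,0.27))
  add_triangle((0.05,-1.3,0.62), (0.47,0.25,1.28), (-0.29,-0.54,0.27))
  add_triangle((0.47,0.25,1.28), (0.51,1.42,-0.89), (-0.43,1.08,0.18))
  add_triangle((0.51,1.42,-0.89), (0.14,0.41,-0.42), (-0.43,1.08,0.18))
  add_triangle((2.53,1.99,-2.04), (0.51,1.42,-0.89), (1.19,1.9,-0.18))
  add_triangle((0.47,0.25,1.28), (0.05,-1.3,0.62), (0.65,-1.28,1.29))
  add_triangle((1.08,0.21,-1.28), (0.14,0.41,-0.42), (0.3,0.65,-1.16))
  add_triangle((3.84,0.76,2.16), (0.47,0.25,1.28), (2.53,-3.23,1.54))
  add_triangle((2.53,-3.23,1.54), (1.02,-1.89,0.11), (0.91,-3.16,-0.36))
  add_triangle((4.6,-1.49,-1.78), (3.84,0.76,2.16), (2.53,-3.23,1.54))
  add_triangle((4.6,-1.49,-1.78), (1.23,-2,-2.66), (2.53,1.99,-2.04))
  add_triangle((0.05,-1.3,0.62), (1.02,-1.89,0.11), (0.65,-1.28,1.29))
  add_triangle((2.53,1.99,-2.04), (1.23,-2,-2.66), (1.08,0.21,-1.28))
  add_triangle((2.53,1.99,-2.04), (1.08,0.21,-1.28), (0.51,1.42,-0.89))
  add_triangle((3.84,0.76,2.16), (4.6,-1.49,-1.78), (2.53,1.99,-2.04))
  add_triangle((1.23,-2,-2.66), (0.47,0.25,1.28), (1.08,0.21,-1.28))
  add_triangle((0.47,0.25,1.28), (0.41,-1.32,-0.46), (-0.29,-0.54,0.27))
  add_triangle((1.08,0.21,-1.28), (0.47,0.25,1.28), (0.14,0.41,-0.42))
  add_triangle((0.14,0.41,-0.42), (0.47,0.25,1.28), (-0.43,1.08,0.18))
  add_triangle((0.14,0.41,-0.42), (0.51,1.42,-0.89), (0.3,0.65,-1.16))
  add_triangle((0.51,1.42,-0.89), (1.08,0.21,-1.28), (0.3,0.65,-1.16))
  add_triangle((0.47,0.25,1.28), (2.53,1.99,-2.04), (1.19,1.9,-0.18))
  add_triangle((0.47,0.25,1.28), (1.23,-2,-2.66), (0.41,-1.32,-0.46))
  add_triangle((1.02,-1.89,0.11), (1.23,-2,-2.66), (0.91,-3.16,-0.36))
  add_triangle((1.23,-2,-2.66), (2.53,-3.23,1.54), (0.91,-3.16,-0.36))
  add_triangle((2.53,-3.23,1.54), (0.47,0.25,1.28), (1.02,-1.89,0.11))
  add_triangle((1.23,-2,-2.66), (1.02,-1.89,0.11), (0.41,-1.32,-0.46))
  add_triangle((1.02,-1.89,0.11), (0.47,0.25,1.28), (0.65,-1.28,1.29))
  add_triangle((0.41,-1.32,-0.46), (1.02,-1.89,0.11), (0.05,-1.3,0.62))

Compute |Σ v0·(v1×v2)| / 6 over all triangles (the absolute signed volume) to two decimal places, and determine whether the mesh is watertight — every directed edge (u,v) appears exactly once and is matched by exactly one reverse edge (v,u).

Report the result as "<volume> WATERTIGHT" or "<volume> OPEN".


40.73 WATERTIGHT

Per-triangle v0·(v1×v2)/6:
  t1: +1.3160
  t2: +0.0816
  t3: +7.1293
  t4: +0.0724
  t5: +0.0955
  t6: +0.3552
  t7: +0.0330
  t8: +0.5295
  t9: +0.1115
  t10: -0.0284
  t11: +2.4367
  t12: -0.2039
  t13: +10.6077
  t14: +6.0071
  t15: +0.2425
  t16: +0.0622
  t17: +0.3049
  t18: +9.4831
  t19: -0.7061
  t20: -0.1753
  t21: -0.1338
  t22: -0.1177
  t23: +0.0039
  t24: +0.1608
  t25: +0.7137
  t26: -0.3963
  t27: -0.7214
  t28: +2.7065
  t29: +0.0632
  t30: +0.2899
  t31: +0.2482
  t32: +0.1620
Σ = +40.7336 → |volume| = 40.73

Directed edges: 96 total, each appears once with its reverse present → watertight.


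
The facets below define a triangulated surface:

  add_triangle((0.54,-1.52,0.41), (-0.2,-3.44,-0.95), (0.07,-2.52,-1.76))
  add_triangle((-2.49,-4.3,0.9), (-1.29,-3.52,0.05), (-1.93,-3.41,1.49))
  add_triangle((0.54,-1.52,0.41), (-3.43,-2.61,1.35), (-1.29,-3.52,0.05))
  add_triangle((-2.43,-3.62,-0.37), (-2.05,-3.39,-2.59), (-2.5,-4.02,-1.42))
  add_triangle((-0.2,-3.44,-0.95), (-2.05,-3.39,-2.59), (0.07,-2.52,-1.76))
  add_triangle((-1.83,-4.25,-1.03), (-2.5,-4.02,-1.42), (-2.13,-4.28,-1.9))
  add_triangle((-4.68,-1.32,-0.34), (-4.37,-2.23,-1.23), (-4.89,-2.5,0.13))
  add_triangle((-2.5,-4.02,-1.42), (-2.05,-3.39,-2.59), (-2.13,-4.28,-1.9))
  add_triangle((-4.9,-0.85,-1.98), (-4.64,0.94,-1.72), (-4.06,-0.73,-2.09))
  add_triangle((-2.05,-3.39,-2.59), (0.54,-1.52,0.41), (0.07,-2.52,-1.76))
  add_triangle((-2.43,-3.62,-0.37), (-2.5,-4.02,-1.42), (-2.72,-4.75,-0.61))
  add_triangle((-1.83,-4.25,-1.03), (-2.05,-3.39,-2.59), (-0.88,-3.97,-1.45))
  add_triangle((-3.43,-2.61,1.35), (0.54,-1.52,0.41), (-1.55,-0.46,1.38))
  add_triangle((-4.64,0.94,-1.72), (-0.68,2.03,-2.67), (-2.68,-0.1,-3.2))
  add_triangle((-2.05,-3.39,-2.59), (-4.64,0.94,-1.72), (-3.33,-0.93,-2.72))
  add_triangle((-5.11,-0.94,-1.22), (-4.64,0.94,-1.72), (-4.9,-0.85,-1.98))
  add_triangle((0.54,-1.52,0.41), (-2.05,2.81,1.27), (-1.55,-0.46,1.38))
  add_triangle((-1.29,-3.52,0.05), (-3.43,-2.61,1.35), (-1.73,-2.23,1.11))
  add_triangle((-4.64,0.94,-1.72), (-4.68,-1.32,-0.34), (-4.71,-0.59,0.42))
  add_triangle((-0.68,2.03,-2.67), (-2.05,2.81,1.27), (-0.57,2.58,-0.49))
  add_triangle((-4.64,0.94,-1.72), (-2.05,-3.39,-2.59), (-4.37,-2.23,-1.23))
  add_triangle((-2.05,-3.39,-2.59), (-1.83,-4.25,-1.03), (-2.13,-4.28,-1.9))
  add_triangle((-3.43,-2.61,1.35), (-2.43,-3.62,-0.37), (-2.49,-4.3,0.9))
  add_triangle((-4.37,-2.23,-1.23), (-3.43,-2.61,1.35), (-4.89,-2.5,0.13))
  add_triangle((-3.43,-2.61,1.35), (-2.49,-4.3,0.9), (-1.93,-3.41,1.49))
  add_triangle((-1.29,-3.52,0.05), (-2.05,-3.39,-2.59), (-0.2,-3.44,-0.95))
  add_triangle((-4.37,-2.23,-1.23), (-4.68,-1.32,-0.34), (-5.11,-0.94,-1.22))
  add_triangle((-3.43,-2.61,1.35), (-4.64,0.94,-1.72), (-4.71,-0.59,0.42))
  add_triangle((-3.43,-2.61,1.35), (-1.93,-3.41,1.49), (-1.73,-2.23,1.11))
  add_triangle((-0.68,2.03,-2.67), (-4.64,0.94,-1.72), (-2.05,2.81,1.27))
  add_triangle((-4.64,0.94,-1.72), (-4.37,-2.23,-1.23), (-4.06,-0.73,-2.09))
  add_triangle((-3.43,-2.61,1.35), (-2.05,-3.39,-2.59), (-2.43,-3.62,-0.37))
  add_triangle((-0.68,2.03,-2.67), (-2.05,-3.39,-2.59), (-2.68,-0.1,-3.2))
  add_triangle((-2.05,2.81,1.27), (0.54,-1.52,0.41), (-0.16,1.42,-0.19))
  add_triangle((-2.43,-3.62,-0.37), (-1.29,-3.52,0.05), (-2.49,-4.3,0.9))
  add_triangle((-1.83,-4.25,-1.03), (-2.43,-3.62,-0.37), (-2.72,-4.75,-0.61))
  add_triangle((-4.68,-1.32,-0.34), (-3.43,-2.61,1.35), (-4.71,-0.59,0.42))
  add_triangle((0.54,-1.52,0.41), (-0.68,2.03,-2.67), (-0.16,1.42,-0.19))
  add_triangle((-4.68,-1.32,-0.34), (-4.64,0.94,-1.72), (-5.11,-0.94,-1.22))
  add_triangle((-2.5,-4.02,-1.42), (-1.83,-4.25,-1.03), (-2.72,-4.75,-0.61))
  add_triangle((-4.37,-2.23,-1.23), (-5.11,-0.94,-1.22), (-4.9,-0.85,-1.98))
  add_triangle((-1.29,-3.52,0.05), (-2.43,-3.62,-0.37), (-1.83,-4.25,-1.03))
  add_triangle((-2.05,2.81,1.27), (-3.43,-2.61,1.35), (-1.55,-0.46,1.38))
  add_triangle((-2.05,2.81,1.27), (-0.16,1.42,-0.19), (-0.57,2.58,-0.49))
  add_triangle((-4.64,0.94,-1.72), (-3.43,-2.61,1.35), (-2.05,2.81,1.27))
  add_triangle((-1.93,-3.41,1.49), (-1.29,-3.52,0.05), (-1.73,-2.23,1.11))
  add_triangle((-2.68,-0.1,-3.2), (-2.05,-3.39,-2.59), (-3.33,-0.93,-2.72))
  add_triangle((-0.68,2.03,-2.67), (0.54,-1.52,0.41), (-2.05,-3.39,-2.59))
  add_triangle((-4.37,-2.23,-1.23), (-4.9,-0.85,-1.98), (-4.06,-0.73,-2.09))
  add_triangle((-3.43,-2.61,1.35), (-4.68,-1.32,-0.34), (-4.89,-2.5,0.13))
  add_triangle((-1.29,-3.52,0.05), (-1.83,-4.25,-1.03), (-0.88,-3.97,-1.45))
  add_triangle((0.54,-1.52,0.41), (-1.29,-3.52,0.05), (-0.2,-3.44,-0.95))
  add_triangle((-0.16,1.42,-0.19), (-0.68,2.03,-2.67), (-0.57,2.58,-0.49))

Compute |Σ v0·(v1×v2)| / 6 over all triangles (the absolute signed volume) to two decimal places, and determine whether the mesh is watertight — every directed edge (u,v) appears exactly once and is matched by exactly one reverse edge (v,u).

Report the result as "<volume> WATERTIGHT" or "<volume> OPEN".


63.95 OPEN

Per-triangle v0·(v1×v2)/6:
  t1: +0.4864
  t2: +0.4383
  t3: +1.4086
  t4: +0.1313
  t5: +1.3357
  t6: +0.3793
  t7: +1.1753
  t8: +0.4809
  t9: +0.6372
  t10: -1.2787
  t11: +0.2703
  t12: +1.2430
  t13: +1.1059
  t14: +4.4311
  t15: +2.1008
  t16: +1.2107
  t17: +0.5457
  t18: -0.8617
  t19: +2.1334
  t20: +1.5835
  t21: +5.5564
  t22: -0.0011
  t23: +1.7428
  t24: +0.9353
  t25: +1.0931
  t26: +2.1149
  t27: +1.0171
  t28: -2.4052
  t29: +0.0948
  t30: +7.4482
  t31: -1.8775
  t32: +2.0512
  t33: +2.8806
  t34: +0.2284
  t35: +0.7690
  t36: -0.0915
  t37: +1.8976
  t38: +0.1872
  t39: +0.9480
  t40: +0.5078
  t41: +0.9921
  t42: +0.6384
  t43: +1.7329
  t44: +0.1682
  t45: +10.0427
  t46: -0.3416
  t47: +1.9103
  t48: +1.7864
  t49: +0.5515
  t50: +0.7763
  t51: +0.6086
  t52: +0.8846
  t53: +0.1431
Σ = +63.9477 → |volume| = 63.95

Directed edges: 159 total; 9 unmatched, e.g. (-2.05,-3.39,-2.59)→(-0.88,-3.97,-1.45) → open.


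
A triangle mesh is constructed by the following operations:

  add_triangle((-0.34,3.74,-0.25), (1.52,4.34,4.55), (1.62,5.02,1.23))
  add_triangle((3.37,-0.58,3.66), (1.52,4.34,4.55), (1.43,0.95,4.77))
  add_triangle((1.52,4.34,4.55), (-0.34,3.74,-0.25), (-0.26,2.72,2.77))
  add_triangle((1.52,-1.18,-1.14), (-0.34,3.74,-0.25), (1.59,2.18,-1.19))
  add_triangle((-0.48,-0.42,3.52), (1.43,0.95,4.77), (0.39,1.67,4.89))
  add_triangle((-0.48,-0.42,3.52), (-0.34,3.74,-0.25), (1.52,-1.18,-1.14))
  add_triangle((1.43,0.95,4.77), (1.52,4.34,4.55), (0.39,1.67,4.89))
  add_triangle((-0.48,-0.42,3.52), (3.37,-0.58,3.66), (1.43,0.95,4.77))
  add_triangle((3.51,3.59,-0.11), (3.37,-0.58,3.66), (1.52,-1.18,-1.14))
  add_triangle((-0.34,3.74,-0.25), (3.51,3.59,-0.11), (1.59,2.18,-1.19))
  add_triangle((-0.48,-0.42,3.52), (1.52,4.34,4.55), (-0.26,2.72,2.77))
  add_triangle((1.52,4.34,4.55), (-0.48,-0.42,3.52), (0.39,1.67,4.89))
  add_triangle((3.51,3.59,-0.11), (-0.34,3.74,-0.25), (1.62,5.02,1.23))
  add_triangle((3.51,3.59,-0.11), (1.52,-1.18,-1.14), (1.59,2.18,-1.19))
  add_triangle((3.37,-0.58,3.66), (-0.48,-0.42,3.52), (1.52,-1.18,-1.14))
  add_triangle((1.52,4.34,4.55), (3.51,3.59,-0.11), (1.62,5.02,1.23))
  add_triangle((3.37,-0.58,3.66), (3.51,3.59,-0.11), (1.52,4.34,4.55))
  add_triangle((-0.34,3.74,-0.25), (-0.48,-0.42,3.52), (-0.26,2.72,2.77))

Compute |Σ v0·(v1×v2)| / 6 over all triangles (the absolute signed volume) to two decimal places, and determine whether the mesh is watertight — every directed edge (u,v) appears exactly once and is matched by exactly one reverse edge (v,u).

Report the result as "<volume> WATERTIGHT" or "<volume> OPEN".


Per-triangle v0·(v1×v2)/6:
  t1: +4.3960
  t2: +6.3667
  t3: +3.5611
  t4: +0.4390
  t5: +1.8086
  t6: -2.6813
  t7: +3.0236
  t8: +3.6232
  t9: +8.5974
  t10: +2.6421
  t11: +3.4934
  t12: +0.1976
  t13: +3.5756
  t14: +2.1779
  t15: +2.8725
  t16: +6.9585
  t17: +16.9664
  t18: +0.9257
Σ = +68.9438 → |volume| = 68.94

Directed edges: 54 total, each appears once with its reverse present → watertight.

68.94 WATERTIGHT


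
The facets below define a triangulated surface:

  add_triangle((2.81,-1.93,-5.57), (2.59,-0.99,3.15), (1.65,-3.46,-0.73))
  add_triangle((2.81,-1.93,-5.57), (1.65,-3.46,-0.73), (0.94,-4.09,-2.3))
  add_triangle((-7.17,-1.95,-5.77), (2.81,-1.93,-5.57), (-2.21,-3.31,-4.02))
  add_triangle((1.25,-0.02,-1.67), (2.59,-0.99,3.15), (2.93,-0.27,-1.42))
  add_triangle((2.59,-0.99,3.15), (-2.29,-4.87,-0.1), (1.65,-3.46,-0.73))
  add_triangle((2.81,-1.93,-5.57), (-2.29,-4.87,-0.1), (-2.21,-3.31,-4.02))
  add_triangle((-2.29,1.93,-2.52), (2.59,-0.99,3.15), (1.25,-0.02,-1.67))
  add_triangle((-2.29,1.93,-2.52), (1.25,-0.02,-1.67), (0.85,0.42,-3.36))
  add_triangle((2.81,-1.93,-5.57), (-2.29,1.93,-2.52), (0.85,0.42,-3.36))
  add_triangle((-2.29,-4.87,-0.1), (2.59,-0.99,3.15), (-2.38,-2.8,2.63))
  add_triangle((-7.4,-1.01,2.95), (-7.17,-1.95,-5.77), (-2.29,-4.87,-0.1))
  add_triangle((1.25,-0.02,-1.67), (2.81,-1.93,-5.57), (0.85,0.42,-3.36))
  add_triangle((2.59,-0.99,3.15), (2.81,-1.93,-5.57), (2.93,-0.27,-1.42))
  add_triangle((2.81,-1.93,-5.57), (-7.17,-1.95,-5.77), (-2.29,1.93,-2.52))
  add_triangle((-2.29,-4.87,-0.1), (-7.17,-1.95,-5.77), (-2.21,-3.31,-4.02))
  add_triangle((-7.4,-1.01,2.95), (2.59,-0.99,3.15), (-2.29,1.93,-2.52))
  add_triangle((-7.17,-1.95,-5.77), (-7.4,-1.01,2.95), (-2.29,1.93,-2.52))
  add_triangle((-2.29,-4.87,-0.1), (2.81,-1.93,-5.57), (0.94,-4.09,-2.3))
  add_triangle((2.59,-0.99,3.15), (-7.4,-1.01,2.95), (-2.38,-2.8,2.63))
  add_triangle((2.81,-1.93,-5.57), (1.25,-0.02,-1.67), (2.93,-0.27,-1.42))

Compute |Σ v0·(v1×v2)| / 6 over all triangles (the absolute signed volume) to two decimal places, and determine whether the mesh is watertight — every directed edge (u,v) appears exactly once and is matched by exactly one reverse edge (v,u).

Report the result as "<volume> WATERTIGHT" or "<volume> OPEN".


219.35 OPEN

Per-triangle v0·(v1×v2)/6:
  t1: +9.9655
  t2: +4.5742
  t3: +18.1348
  t4: -0.1857
  t5: +10.0667
  t6: +14.8585
  t7: +1.5048
  t8: +0.3734
  t9: +3.0385
  t10: +9.4015
  t11: +47.2849
  t12: +1.0376
  t13: +5.1388
  t14: +26.0704
  t15: +17.0186
  t16: +5.8798
  t17: +27.9771
  t18: +6.1659
  t19: +9.9822
  t20: +1.0640
Σ = +219.3515 → |volume| = 219.35

Directed edges: 60 total; 6 unmatched, e.g. (1.65,-3.46,-0.73)→(0.94,-4.09,-2.3) → open.
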